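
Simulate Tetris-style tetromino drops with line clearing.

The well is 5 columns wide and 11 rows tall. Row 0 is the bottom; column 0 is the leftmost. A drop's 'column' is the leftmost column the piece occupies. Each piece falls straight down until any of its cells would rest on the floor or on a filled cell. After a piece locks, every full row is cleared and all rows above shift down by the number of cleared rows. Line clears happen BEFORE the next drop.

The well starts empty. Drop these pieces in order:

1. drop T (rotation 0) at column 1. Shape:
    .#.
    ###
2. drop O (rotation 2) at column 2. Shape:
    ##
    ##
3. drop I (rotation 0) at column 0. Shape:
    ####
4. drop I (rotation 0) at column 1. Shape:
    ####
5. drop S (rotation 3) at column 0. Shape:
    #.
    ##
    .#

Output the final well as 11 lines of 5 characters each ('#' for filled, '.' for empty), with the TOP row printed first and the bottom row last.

Drop 1: T rot0 at col 1 lands with bottom-row=0; cleared 0 line(s) (total 0); column heights now [0 1 2 1 0], max=2
Drop 2: O rot2 at col 2 lands with bottom-row=2; cleared 0 line(s) (total 0); column heights now [0 1 4 4 0], max=4
Drop 3: I rot0 at col 0 lands with bottom-row=4; cleared 0 line(s) (total 0); column heights now [5 5 5 5 0], max=5
Drop 4: I rot0 at col 1 lands with bottom-row=5; cleared 0 line(s) (total 0); column heights now [5 6 6 6 6], max=6
Drop 5: S rot3 at col 0 lands with bottom-row=6; cleared 0 line(s) (total 0); column heights now [9 8 6 6 6], max=9

Answer: .....
.....
#....
##...
.#...
.####
####.
..##.
..##.
..#..
.###.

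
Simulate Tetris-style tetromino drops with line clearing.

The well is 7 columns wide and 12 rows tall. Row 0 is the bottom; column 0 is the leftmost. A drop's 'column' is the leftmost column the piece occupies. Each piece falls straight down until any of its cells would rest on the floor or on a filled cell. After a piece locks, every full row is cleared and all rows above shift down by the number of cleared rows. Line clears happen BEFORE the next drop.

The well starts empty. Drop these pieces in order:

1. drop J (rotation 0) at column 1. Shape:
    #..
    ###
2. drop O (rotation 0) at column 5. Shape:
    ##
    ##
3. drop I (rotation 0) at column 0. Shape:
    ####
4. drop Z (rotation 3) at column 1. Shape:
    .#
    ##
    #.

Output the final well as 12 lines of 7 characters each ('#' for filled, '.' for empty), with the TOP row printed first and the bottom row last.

Drop 1: J rot0 at col 1 lands with bottom-row=0; cleared 0 line(s) (total 0); column heights now [0 2 1 1 0 0 0], max=2
Drop 2: O rot0 at col 5 lands with bottom-row=0; cleared 0 line(s) (total 0); column heights now [0 2 1 1 0 2 2], max=2
Drop 3: I rot0 at col 0 lands with bottom-row=2; cleared 0 line(s) (total 0); column heights now [3 3 3 3 0 2 2], max=3
Drop 4: Z rot3 at col 1 lands with bottom-row=3; cleared 0 line(s) (total 0); column heights now [3 5 6 3 0 2 2], max=6

Answer: .......
.......
.......
.......
.......
.......
..#....
.##....
.#.....
####...
.#...##
.###.##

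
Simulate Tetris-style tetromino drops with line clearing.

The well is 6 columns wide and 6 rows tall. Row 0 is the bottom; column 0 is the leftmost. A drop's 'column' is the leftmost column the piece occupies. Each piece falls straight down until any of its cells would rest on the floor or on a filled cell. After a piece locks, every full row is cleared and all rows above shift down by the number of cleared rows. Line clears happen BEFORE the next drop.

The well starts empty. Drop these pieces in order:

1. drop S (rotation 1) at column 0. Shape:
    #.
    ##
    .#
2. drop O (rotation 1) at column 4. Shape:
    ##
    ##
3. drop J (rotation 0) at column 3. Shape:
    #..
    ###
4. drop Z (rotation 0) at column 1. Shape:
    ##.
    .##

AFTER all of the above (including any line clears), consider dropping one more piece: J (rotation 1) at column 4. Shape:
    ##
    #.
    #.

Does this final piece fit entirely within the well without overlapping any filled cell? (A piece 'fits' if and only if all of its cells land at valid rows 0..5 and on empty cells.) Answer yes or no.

Answer: yes

Derivation:
Drop 1: S rot1 at col 0 lands with bottom-row=0; cleared 0 line(s) (total 0); column heights now [3 2 0 0 0 0], max=3
Drop 2: O rot1 at col 4 lands with bottom-row=0; cleared 0 line(s) (total 0); column heights now [3 2 0 0 2 2], max=3
Drop 3: J rot0 at col 3 lands with bottom-row=2; cleared 0 line(s) (total 0); column heights now [3 2 0 4 3 3], max=4
Drop 4: Z rot0 at col 1 lands with bottom-row=4; cleared 0 line(s) (total 0); column heights now [3 6 6 5 3 3], max=6
Test piece J rot1 at col 4 (width 2): heights before test = [3 6 6 5 3 3]; fits = True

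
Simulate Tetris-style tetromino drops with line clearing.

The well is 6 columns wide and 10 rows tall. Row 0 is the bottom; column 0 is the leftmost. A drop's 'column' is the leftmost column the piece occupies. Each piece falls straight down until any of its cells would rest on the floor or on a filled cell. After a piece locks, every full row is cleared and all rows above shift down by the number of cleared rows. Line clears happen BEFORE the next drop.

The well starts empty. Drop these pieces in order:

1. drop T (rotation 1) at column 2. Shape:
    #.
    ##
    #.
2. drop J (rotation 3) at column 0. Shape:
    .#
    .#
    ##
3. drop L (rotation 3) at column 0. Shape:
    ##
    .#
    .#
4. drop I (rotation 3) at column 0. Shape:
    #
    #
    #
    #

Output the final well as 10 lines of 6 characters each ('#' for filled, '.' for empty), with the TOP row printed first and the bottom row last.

Drop 1: T rot1 at col 2 lands with bottom-row=0; cleared 0 line(s) (total 0); column heights now [0 0 3 2 0 0], max=3
Drop 2: J rot3 at col 0 lands with bottom-row=0; cleared 0 line(s) (total 0); column heights now [1 3 3 2 0 0], max=3
Drop 3: L rot3 at col 0 lands with bottom-row=3; cleared 0 line(s) (total 0); column heights now [6 6 3 2 0 0], max=6
Drop 4: I rot3 at col 0 lands with bottom-row=6; cleared 0 line(s) (total 0); column heights now [10 6 3 2 0 0], max=10

Answer: #.....
#.....
#.....
#.....
##....
.#....
.#....
.##...
.###..
###...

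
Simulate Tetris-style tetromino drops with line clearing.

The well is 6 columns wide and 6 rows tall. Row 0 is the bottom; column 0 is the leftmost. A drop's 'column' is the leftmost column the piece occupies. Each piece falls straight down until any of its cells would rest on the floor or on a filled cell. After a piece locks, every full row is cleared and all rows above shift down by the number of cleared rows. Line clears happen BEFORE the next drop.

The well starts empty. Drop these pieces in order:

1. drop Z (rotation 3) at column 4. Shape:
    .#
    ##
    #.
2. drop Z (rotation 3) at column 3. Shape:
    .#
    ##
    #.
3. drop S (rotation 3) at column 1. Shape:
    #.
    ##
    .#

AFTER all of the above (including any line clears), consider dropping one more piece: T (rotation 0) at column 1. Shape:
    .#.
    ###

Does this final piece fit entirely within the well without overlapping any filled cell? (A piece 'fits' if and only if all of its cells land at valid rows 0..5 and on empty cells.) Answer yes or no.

Drop 1: Z rot3 at col 4 lands with bottom-row=0; cleared 0 line(s) (total 0); column heights now [0 0 0 0 2 3], max=3
Drop 2: Z rot3 at col 3 lands with bottom-row=1; cleared 0 line(s) (total 0); column heights now [0 0 0 3 4 3], max=4
Drop 3: S rot3 at col 1 lands with bottom-row=0; cleared 0 line(s) (total 0); column heights now [0 3 2 3 4 3], max=4
Test piece T rot0 at col 1 (width 3): heights before test = [0 3 2 3 4 3]; fits = True

Answer: yes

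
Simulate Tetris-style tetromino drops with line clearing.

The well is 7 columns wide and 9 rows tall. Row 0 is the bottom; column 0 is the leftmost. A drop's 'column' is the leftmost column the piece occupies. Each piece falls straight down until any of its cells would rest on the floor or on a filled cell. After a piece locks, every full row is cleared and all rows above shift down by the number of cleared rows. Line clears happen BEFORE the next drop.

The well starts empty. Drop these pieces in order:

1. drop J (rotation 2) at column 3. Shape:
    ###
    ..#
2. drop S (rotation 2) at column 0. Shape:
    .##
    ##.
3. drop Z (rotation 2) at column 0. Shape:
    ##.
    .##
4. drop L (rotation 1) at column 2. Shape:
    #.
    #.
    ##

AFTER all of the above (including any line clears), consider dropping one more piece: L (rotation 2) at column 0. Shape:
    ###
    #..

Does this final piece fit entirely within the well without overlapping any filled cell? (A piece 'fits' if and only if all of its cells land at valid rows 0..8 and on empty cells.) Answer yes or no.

Drop 1: J rot2 at col 3 lands with bottom-row=0; cleared 0 line(s) (total 0); column heights now [0 0 0 2 2 2 0], max=2
Drop 2: S rot2 at col 0 lands with bottom-row=0; cleared 0 line(s) (total 0); column heights now [1 2 2 2 2 2 0], max=2
Drop 3: Z rot2 at col 0 lands with bottom-row=2; cleared 0 line(s) (total 0); column heights now [4 4 3 2 2 2 0], max=4
Drop 4: L rot1 at col 2 lands with bottom-row=3; cleared 0 line(s) (total 0); column heights now [4 4 6 4 2 2 0], max=6
Test piece L rot2 at col 0 (width 3): heights before test = [4 4 6 4 2 2 0]; fits = True

Answer: yes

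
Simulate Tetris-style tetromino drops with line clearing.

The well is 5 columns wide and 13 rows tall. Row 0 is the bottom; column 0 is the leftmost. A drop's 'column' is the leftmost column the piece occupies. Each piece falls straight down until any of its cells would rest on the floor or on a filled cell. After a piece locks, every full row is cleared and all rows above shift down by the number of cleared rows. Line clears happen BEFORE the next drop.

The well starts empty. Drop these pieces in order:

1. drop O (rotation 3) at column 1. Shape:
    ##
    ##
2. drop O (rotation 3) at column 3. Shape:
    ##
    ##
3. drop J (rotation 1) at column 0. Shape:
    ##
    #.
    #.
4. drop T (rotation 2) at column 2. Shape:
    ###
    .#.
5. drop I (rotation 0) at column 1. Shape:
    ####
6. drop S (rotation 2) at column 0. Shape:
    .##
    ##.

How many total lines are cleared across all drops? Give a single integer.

Drop 1: O rot3 at col 1 lands with bottom-row=0; cleared 0 line(s) (total 0); column heights now [0 2 2 0 0], max=2
Drop 2: O rot3 at col 3 lands with bottom-row=0; cleared 0 line(s) (total 0); column heights now [0 2 2 2 2], max=2
Drop 3: J rot1 at col 0 lands with bottom-row=0; cleared 2 line(s) (total 2); column heights now [1 1 0 0 0], max=1
Drop 4: T rot2 at col 2 lands with bottom-row=0; cleared 0 line(s) (total 2); column heights now [1 1 2 2 2], max=2
Drop 5: I rot0 at col 1 lands with bottom-row=2; cleared 0 line(s) (total 2); column heights now [1 3 3 3 3], max=3
Drop 6: S rot2 at col 0 lands with bottom-row=3; cleared 0 line(s) (total 2); column heights now [4 5 5 3 3], max=5

Answer: 2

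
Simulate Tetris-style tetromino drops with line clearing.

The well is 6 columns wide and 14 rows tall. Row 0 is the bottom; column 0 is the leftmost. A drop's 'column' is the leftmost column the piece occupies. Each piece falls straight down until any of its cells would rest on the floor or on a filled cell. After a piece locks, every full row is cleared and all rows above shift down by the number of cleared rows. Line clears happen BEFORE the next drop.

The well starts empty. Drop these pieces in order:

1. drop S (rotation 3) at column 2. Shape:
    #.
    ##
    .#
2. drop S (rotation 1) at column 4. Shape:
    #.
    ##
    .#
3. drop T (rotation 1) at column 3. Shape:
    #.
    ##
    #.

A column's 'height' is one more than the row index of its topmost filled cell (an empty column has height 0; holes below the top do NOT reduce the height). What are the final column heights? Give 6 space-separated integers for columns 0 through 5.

Drop 1: S rot3 at col 2 lands with bottom-row=0; cleared 0 line(s) (total 0); column heights now [0 0 3 2 0 0], max=3
Drop 2: S rot1 at col 4 lands with bottom-row=0; cleared 0 line(s) (total 0); column heights now [0 0 3 2 3 2], max=3
Drop 3: T rot1 at col 3 lands with bottom-row=2; cleared 0 line(s) (total 0); column heights now [0 0 3 5 4 2], max=5

Answer: 0 0 3 5 4 2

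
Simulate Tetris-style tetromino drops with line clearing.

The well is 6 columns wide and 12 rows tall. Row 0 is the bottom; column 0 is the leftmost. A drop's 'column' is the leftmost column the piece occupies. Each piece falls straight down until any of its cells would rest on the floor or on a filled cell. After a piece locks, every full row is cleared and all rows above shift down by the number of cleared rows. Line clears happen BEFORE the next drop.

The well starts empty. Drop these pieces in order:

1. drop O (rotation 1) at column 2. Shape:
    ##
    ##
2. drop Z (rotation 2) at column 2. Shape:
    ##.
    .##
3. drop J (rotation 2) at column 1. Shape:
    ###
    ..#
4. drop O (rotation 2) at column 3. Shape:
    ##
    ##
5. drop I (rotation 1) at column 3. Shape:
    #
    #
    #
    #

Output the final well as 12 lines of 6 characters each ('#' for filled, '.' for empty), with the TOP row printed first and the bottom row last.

Answer: ...#..
...#..
...#..
...#..
...##.
...##.
.###..
...#..
..##..
...##.
..##..
..##..

Derivation:
Drop 1: O rot1 at col 2 lands with bottom-row=0; cleared 0 line(s) (total 0); column heights now [0 0 2 2 0 0], max=2
Drop 2: Z rot2 at col 2 lands with bottom-row=2; cleared 0 line(s) (total 0); column heights now [0 0 4 4 3 0], max=4
Drop 3: J rot2 at col 1 lands with bottom-row=4; cleared 0 line(s) (total 0); column heights now [0 6 6 6 3 0], max=6
Drop 4: O rot2 at col 3 lands with bottom-row=6; cleared 0 line(s) (total 0); column heights now [0 6 6 8 8 0], max=8
Drop 5: I rot1 at col 3 lands with bottom-row=8; cleared 0 line(s) (total 0); column heights now [0 6 6 12 8 0], max=12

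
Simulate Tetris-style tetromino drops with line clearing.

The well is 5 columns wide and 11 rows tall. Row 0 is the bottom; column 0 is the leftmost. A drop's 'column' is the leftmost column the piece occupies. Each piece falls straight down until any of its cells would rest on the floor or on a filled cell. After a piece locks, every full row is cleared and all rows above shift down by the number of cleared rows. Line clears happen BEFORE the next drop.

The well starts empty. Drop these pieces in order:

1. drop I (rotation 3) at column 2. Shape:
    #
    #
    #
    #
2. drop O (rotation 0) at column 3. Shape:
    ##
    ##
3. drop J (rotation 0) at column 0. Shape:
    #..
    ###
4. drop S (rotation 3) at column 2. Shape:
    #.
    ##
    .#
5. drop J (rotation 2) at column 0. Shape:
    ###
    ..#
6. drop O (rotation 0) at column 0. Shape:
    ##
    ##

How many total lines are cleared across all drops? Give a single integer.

Answer: 0

Derivation:
Drop 1: I rot3 at col 2 lands with bottom-row=0; cleared 0 line(s) (total 0); column heights now [0 0 4 0 0], max=4
Drop 2: O rot0 at col 3 lands with bottom-row=0; cleared 0 line(s) (total 0); column heights now [0 0 4 2 2], max=4
Drop 3: J rot0 at col 0 lands with bottom-row=4; cleared 0 line(s) (total 0); column heights now [6 5 5 2 2], max=6
Drop 4: S rot3 at col 2 lands with bottom-row=4; cleared 0 line(s) (total 0); column heights now [6 5 7 6 2], max=7
Drop 5: J rot2 at col 0 lands with bottom-row=7; cleared 0 line(s) (total 0); column heights now [9 9 9 6 2], max=9
Drop 6: O rot0 at col 0 lands with bottom-row=9; cleared 0 line(s) (total 0); column heights now [11 11 9 6 2], max=11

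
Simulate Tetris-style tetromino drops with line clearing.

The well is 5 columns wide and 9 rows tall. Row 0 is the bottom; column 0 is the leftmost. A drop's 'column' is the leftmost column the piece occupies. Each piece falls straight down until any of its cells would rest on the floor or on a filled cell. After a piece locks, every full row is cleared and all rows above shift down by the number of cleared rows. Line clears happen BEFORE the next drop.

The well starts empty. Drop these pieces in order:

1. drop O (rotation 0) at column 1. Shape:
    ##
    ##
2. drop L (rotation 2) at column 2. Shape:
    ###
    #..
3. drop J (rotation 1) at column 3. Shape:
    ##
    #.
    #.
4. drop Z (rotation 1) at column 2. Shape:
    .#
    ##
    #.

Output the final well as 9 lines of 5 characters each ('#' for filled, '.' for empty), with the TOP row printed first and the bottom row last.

Drop 1: O rot0 at col 1 lands with bottom-row=0; cleared 0 line(s) (total 0); column heights now [0 2 2 0 0], max=2
Drop 2: L rot2 at col 2 lands with bottom-row=2; cleared 0 line(s) (total 0); column heights now [0 2 4 4 4], max=4
Drop 3: J rot1 at col 3 lands with bottom-row=4; cleared 0 line(s) (total 0); column heights now [0 2 4 7 7], max=7
Drop 4: Z rot1 at col 2 lands with bottom-row=6; cleared 0 line(s) (total 0); column heights now [0 2 8 9 7], max=9

Answer: ...#.
..##.
..###
...#.
...#.
..###
..#..
.##..
.##..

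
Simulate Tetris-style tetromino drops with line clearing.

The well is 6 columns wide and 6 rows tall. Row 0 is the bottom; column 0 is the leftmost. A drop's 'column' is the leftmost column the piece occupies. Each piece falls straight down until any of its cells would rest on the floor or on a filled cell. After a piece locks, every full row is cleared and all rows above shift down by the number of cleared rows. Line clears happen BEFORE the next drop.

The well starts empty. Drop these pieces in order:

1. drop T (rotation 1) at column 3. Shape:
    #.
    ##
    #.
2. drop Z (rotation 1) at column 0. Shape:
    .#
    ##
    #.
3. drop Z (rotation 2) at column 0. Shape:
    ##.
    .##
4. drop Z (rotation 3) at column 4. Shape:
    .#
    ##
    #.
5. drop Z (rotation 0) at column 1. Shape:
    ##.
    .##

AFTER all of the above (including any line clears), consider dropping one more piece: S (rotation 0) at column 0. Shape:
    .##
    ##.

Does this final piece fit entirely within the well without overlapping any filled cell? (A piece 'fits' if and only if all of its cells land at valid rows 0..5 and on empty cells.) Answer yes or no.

Drop 1: T rot1 at col 3 lands with bottom-row=0; cleared 0 line(s) (total 0); column heights now [0 0 0 3 2 0], max=3
Drop 2: Z rot1 at col 0 lands with bottom-row=0; cleared 0 line(s) (total 0); column heights now [2 3 0 3 2 0], max=3
Drop 3: Z rot2 at col 0 lands with bottom-row=3; cleared 0 line(s) (total 0); column heights now [5 5 4 3 2 0], max=5
Drop 4: Z rot3 at col 4 lands with bottom-row=2; cleared 0 line(s) (total 0); column heights now [5 5 4 3 4 5], max=5
Drop 5: Z rot0 at col 1 lands with bottom-row=4; cleared 0 line(s) (total 0); column heights now [5 6 6 5 4 5], max=6
Test piece S rot0 at col 0 (width 3): heights before test = [5 6 6 5 4 5]; fits = False

Answer: no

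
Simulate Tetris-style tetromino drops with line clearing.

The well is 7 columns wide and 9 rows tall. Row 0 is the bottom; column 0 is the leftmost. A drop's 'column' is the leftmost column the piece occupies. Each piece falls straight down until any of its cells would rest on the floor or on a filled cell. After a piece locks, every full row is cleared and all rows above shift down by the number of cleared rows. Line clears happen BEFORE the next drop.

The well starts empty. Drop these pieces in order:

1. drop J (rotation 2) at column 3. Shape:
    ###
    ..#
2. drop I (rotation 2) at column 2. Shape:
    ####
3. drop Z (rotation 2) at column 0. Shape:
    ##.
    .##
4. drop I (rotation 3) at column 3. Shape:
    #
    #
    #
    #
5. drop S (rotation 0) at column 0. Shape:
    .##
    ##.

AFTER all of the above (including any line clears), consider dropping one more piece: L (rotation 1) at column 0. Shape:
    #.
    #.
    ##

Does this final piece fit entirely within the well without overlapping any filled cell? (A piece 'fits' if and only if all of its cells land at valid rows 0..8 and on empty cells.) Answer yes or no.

Answer: no

Derivation:
Drop 1: J rot2 at col 3 lands with bottom-row=0; cleared 0 line(s) (total 0); column heights now [0 0 0 2 2 2 0], max=2
Drop 2: I rot2 at col 2 lands with bottom-row=2; cleared 0 line(s) (total 0); column heights now [0 0 3 3 3 3 0], max=3
Drop 3: Z rot2 at col 0 lands with bottom-row=3; cleared 0 line(s) (total 0); column heights now [5 5 4 3 3 3 0], max=5
Drop 4: I rot3 at col 3 lands with bottom-row=3; cleared 0 line(s) (total 0); column heights now [5 5 4 7 3 3 0], max=7
Drop 5: S rot0 at col 0 lands with bottom-row=5; cleared 0 line(s) (total 0); column heights now [6 7 7 7 3 3 0], max=7
Test piece L rot1 at col 0 (width 2): heights before test = [6 7 7 7 3 3 0]; fits = False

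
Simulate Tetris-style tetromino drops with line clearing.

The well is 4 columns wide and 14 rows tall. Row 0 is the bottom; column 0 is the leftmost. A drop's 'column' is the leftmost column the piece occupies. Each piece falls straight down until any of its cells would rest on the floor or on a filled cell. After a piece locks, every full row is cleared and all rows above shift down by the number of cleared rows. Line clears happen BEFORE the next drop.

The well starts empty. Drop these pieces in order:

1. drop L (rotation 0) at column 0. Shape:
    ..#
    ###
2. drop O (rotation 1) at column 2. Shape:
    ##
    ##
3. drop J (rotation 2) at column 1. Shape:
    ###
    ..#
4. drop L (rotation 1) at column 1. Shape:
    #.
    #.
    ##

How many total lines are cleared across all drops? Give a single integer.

Answer: 0

Derivation:
Drop 1: L rot0 at col 0 lands with bottom-row=0; cleared 0 line(s) (total 0); column heights now [1 1 2 0], max=2
Drop 2: O rot1 at col 2 lands with bottom-row=2; cleared 0 line(s) (total 0); column heights now [1 1 4 4], max=4
Drop 3: J rot2 at col 1 lands with bottom-row=4; cleared 0 line(s) (total 0); column heights now [1 6 6 6], max=6
Drop 4: L rot1 at col 1 lands with bottom-row=6; cleared 0 line(s) (total 0); column heights now [1 9 7 6], max=9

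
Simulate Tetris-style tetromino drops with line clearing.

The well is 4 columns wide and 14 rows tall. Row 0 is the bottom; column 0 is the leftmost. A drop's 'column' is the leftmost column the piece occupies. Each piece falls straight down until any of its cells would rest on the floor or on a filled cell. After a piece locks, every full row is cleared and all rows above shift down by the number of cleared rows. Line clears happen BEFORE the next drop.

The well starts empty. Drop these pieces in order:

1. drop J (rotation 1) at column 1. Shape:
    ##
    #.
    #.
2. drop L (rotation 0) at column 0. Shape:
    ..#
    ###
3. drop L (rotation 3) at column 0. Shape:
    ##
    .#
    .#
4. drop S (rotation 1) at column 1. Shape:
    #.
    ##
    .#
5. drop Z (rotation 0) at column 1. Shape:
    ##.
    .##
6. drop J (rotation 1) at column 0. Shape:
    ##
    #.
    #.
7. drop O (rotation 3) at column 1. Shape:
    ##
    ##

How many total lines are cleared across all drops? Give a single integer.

Drop 1: J rot1 at col 1 lands with bottom-row=0; cleared 0 line(s) (total 0); column heights now [0 3 3 0], max=3
Drop 2: L rot0 at col 0 lands with bottom-row=3; cleared 0 line(s) (total 0); column heights now [4 4 5 0], max=5
Drop 3: L rot3 at col 0 lands with bottom-row=4; cleared 0 line(s) (total 0); column heights now [7 7 5 0], max=7
Drop 4: S rot1 at col 1 lands with bottom-row=6; cleared 0 line(s) (total 0); column heights now [7 9 8 0], max=9
Drop 5: Z rot0 at col 1 lands with bottom-row=8; cleared 0 line(s) (total 0); column heights now [7 10 10 9], max=10
Drop 6: J rot1 at col 0 lands with bottom-row=8; cleared 1 line(s) (total 1); column heights now [10 10 9 0], max=10
Drop 7: O rot3 at col 1 lands with bottom-row=10; cleared 0 line(s) (total 1); column heights now [10 12 12 0], max=12

Answer: 1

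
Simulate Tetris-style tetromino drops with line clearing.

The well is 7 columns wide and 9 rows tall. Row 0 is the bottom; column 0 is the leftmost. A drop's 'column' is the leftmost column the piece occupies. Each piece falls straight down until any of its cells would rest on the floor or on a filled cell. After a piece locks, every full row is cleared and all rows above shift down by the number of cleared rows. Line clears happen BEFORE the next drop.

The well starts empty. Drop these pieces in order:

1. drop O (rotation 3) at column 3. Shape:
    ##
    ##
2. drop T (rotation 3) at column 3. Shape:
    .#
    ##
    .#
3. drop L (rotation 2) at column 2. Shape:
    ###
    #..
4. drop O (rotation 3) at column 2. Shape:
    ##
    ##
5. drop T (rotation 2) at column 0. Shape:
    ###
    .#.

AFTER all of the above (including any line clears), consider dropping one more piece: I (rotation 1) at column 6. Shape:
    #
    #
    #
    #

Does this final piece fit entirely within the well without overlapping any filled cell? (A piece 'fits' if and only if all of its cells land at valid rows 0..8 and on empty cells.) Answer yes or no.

Drop 1: O rot3 at col 3 lands with bottom-row=0; cleared 0 line(s) (total 0); column heights now [0 0 0 2 2 0 0], max=2
Drop 2: T rot3 at col 3 lands with bottom-row=2; cleared 0 line(s) (total 0); column heights now [0 0 0 4 5 0 0], max=5
Drop 3: L rot2 at col 2 lands with bottom-row=4; cleared 0 line(s) (total 0); column heights now [0 0 6 6 6 0 0], max=6
Drop 4: O rot3 at col 2 lands with bottom-row=6; cleared 0 line(s) (total 0); column heights now [0 0 8 8 6 0 0], max=8
Drop 5: T rot2 at col 0 lands with bottom-row=7; cleared 0 line(s) (total 0); column heights now [9 9 9 8 6 0 0], max=9
Test piece I rot1 at col 6 (width 1): heights before test = [9 9 9 8 6 0 0]; fits = True

Answer: yes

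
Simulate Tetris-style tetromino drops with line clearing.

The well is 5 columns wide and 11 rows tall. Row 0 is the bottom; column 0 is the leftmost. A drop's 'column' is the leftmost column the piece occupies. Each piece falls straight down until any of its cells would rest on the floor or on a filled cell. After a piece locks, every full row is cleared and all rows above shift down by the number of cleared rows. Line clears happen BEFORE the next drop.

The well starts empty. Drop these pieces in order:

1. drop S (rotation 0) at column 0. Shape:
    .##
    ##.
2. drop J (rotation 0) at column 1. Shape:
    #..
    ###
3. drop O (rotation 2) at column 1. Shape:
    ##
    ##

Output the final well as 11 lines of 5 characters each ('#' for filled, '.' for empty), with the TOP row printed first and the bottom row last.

Answer: .....
.....
.....
.....
.....
.##..
.##..
.#...
.###.
.##..
##...

Derivation:
Drop 1: S rot0 at col 0 lands with bottom-row=0; cleared 0 line(s) (total 0); column heights now [1 2 2 0 0], max=2
Drop 2: J rot0 at col 1 lands with bottom-row=2; cleared 0 line(s) (total 0); column heights now [1 4 3 3 0], max=4
Drop 3: O rot2 at col 1 lands with bottom-row=4; cleared 0 line(s) (total 0); column heights now [1 6 6 3 0], max=6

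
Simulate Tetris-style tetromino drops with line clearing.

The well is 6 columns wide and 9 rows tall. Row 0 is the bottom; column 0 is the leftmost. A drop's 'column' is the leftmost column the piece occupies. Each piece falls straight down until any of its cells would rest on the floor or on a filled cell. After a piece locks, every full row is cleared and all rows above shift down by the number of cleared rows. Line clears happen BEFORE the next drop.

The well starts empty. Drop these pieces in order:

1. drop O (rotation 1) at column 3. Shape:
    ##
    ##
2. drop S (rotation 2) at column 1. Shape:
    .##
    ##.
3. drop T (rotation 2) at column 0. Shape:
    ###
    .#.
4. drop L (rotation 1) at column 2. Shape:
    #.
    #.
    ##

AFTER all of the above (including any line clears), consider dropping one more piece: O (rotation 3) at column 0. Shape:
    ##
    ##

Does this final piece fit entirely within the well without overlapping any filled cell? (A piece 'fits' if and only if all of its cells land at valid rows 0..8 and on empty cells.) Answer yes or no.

Drop 1: O rot1 at col 3 lands with bottom-row=0; cleared 0 line(s) (total 0); column heights now [0 0 0 2 2 0], max=2
Drop 2: S rot2 at col 1 lands with bottom-row=1; cleared 0 line(s) (total 0); column heights now [0 2 3 3 2 0], max=3
Drop 3: T rot2 at col 0 lands with bottom-row=2; cleared 0 line(s) (total 0); column heights now [4 4 4 3 2 0], max=4
Drop 4: L rot1 at col 2 lands with bottom-row=4; cleared 0 line(s) (total 0); column heights now [4 4 7 5 2 0], max=7
Test piece O rot3 at col 0 (width 2): heights before test = [4 4 7 5 2 0]; fits = True

Answer: yes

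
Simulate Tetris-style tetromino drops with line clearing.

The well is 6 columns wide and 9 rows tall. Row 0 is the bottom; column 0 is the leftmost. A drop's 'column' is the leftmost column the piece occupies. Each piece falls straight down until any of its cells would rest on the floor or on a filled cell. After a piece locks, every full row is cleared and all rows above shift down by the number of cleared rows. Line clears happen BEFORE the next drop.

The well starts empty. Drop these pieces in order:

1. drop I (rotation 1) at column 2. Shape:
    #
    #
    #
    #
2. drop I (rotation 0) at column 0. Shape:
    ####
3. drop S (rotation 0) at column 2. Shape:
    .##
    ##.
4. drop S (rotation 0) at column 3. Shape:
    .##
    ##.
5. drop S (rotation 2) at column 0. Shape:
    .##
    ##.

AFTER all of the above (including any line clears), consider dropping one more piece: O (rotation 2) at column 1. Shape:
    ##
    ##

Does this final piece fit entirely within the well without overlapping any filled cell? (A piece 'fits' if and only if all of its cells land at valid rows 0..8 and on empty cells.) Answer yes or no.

Answer: yes

Derivation:
Drop 1: I rot1 at col 2 lands with bottom-row=0; cleared 0 line(s) (total 0); column heights now [0 0 4 0 0 0], max=4
Drop 2: I rot0 at col 0 lands with bottom-row=4; cleared 0 line(s) (total 0); column heights now [5 5 5 5 0 0], max=5
Drop 3: S rot0 at col 2 lands with bottom-row=5; cleared 0 line(s) (total 0); column heights now [5 5 6 7 7 0], max=7
Drop 4: S rot0 at col 3 lands with bottom-row=7; cleared 0 line(s) (total 0); column heights now [5 5 6 8 9 9], max=9
Drop 5: S rot2 at col 0 lands with bottom-row=5; cleared 0 line(s) (total 0); column heights now [6 7 7 8 9 9], max=9
Test piece O rot2 at col 1 (width 2): heights before test = [6 7 7 8 9 9]; fits = True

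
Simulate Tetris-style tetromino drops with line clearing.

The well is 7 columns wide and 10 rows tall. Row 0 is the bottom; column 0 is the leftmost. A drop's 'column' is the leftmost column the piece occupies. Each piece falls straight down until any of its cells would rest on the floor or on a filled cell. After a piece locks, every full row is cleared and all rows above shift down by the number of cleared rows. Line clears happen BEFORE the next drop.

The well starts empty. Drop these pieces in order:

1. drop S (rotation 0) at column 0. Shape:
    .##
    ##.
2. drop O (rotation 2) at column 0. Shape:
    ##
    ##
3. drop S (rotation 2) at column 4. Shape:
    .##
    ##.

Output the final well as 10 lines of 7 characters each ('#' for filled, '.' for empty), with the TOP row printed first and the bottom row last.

Answer: .......
.......
.......
.......
.......
.......
##.....
##.....
.##..##
##..##.

Derivation:
Drop 1: S rot0 at col 0 lands with bottom-row=0; cleared 0 line(s) (total 0); column heights now [1 2 2 0 0 0 0], max=2
Drop 2: O rot2 at col 0 lands with bottom-row=2; cleared 0 line(s) (total 0); column heights now [4 4 2 0 0 0 0], max=4
Drop 3: S rot2 at col 4 lands with bottom-row=0; cleared 0 line(s) (total 0); column heights now [4 4 2 0 1 2 2], max=4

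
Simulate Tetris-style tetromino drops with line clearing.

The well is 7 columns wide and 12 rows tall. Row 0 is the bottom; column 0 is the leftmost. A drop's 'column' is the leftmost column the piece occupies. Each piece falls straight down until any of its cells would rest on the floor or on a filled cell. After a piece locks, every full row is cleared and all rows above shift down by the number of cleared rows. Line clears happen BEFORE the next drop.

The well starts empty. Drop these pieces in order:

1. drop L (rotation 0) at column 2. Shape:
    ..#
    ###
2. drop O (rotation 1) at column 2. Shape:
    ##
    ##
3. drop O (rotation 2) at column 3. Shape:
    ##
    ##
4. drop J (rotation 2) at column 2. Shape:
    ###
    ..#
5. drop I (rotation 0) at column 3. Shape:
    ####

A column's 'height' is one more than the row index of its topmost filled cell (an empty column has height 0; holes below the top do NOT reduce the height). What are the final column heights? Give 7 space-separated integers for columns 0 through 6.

Answer: 0 0 7 8 8 8 8

Derivation:
Drop 1: L rot0 at col 2 lands with bottom-row=0; cleared 0 line(s) (total 0); column heights now [0 0 1 1 2 0 0], max=2
Drop 2: O rot1 at col 2 lands with bottom-row=1; cleared 0 line(s) (total 0); column heights now [0 0 3 3 2 0 0], max=3
Drop 3: O rot2 at col 3 lands with bottom-row=3; cleared 0 line(s) (total 0); column heights now [0 0 3 5 5 0 0], max=5
Drop 4: J rot2 at col 2 lands with bottom-row=5; cleared 0 line(s) (total 0); column heights now [0 0 7 7 7 0 0], max=7
Drop 5: I rot0 at col 3 lands with bottom-row=7; cleared 0 line(s) (total 0); column heights now [0 0 7 8 8 8 8], max=8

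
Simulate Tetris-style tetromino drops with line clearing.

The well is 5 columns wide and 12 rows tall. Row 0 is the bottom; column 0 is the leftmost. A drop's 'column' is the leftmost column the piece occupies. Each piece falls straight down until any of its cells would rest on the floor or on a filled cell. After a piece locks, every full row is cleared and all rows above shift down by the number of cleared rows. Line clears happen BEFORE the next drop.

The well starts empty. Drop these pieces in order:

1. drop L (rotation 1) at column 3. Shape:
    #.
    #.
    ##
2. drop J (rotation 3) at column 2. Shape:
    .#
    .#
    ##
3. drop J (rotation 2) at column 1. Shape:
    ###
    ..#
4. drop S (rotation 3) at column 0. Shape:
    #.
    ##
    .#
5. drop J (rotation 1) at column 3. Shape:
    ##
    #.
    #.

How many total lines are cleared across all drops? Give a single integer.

Answer: 0

Derivation:
Drop 1: L rot1 at col 3 lands with bottom-row=0; cleared 0 line(s) (total 0); column heights now [0 0 0 3 1], max=3
Drop 2: J rot3 at col 2 lands with bottom-row=3; cleared 0 line(s) (total 0); column heights now [0 0 4 6 1], max=6
Drop 3: J rot2 at col 1 lands with bottom-row=6; cleared 0 line(s) (total 0); column heights now [0 8 8 8 1], max=8
Drop 4: S rot3 at col 0 lands with bottom-row=8; cleared 0 line(s) (total 0); column heights now [11 10 8 8 1], max=11
Drop 5: J rot1 at col 3 lands with bottom-row=8; cleared 0 line(s) (total 0); column heights now [11 10 8 11 11], max=11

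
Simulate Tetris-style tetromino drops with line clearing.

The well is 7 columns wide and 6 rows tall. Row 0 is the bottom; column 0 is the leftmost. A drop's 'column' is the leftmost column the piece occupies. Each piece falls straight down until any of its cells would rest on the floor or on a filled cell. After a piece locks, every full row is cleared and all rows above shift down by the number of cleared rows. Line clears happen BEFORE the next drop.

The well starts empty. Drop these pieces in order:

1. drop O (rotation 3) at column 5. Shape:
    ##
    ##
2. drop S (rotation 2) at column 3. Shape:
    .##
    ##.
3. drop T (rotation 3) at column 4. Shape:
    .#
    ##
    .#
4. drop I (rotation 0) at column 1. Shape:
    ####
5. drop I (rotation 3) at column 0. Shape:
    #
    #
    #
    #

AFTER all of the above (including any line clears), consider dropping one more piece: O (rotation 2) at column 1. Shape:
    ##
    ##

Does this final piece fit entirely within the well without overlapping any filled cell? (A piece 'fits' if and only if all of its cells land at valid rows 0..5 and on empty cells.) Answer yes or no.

Drop 1: O rot3 at col 5 lands with bottom-row=0; cleared 0 line(s) (total 0); column heights now [0 0 0 0 0 2 2], max=2
Drop 2: S rot2 at col 3 lands with bottom-row=1; cleared 0 line(s) (total 0); column heights now [0 0 0 2 3 3 2], max=3
Drop 3: T rot3 at col 4 lands with bottom-row=3; cleared 0 line(s) (total 0); column heights now [0 0 0 2 5 6 2], max=6
Drop 4: I rot0 at col 1 lands with bottom-row=5; cleared 0 line(s) (total 0); column heights now [0 6 6 6 6 6 2], max=6
Drop 5: I rot3 at col 0 lands with bottom-row=0; cleared 0 line(s) (total 0); column heights now [4 6 6 6 6 6 2], max=6
Test piece O rot2 at col 1 (width 2): heights before test = [4 6 6 6 6 6 2]; fits = False

Answer: no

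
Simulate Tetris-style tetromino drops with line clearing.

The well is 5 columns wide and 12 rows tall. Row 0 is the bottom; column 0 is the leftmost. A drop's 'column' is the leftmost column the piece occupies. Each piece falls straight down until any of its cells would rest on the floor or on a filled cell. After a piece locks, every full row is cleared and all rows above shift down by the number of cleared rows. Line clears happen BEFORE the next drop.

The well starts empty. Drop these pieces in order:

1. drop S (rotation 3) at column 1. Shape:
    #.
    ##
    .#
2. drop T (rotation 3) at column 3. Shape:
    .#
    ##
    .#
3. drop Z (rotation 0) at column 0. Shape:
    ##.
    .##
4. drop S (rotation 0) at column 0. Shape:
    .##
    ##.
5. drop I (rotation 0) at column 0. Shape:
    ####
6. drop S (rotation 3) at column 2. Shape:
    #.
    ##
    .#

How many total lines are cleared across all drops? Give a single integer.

Answer: 0

Derivation:
Drop 1: S rot3 at col 1 lands with bottom-row=0; cleared 0 line(s) (total 0); column heights now [0 3 2 0 0], max=3
Drop 2: T rot3 at col 3 lands with bottom-row=0; cleared 0 line(s) (total 0); column heights now [0 3 2 2 3], max=3
Drop 3: Z rot0 at col 0 lands with bottom-row=3; cleared 0 line(s) (total 0); column heights now [5 5 4 2 3], max=5
Drop 4: S rot0 at col 0 lands with bottom-row=5; cleared 0 line(s) (total 0); column heights now [6 7 7 2 3], max=7
Drop 5: I rot0 at col 0 lands with bottom-row=7; cleared 0 line(s) (total 0); column heights now [8 8 8 8 3], max=8
Drop 6: S rot3 at col 2 lands with bottom-row=8; cleared 0 line(s) (total 0); column heights now [8 8 11 10 3], max=11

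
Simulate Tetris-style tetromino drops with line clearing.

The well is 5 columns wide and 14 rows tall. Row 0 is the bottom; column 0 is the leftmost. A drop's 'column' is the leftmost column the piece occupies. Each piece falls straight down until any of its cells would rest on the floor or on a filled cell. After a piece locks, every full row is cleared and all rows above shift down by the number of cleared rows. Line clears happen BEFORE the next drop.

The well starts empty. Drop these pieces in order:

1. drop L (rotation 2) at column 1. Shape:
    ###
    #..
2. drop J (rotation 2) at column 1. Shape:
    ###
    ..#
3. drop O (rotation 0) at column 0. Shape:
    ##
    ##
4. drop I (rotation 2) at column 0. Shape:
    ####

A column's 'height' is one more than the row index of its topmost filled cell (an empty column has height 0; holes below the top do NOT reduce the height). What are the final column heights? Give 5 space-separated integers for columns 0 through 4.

Drop 1: L rot2 at col 1 lands with bottom-row=0; cleared 0 line(s) (total 0); column heights now [0 2 2 2 0], max=2
Drop 2: J rot2 at col 1 lands with bottom-row=2; cleared 0 line(s) (total 0); column heights now [0 4 4 4 0], max=4
Drop 3: O rot0 at col 0 lands with bottom-row=4; cleared 0 line(s) (total 0); column heights now [6 6 4 4 0], max=6
Drop 4: I rot2 at col 0 lands with bottom-row=6; cleared 0 line(s) (total 0); column heights now [7 7 7 7 0], max=7

Answer: 7 7 7 7 0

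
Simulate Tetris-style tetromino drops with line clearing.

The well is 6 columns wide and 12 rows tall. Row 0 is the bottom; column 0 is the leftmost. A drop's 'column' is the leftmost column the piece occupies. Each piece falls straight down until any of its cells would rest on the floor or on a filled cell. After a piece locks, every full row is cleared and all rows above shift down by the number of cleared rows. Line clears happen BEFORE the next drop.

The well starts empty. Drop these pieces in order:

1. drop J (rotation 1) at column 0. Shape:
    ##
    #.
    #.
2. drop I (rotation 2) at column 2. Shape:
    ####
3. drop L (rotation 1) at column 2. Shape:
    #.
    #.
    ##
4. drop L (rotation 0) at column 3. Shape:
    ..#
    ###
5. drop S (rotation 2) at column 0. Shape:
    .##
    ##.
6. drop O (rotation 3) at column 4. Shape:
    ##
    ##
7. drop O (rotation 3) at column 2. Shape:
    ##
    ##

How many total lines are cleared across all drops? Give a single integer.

Answer: 1

Derivation:
Drop 1: J rot1 at col 0 lands with bottom-row=0; cleared 0 line(s) (total 0); column heights now [3 3 0 0 0 0], max=3
Drop 2: I rot2 at col 2 lands with bottom-row=0; cleared 0 line(s) (total 0); column heights now [3 3 1 1 1 1], max=3
Drop 3: L rot1 at col 2 lands with bottom-row=1; cleared 0 line(s) (total 0); column heights now [3 3 4 2 1 1], max=4
Drop 4: L rot0 at col 3 lands with bottom-row=2; cleared 1 line(s) (total 1); column heights now [2 0 3 2 1 3], max=3
Drop 5: S rot2 at col 0 lands with bottom-row=2; cleared 0 line(s) (total 1); column heights now [3 4 4 2 1 3], max=4
Drop 6: O rot3 at col 4 lands with bottom-row=3; cleared 0 line(s) (total 1); column heights now [3 4 4 2 5 5], max=5
Drop 7: O rot3 at col 2 lands with bottom-row=4; cleared 0 line(s) (total 1); column heights now [3 4 6 6 5 5], max=6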